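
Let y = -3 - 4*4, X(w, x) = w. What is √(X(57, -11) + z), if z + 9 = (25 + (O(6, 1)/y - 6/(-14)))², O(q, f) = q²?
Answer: 2*√2661493/133 ≈ 24.532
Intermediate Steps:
y = -19 (y = -3 - 16 = -19)
z = 9637699/17689 (z = -9 + (25 + (6²/(-19) - 6/(-14)))² = -9 + (25 + (36*(-1/19) - 6*(-1/14)))² = -9 + (25 + (-36/19 + 3/7))² = -9 + (25 - 195/133)² = -9 + (3130/133)² = -9 + 9796900/17689 = 9637699/17689 ≈ 544.84)
√(X(57, -11) + z) = √(57 + 9637699/17689) = √(10645972/17689) = 2*√2661493/133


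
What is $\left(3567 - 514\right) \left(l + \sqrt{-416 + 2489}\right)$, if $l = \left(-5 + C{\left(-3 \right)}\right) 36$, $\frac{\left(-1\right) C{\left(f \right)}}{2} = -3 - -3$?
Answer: $-549540 + 3053 \sqrt{2073} \approx -4.1054 \cdot 10^{5}$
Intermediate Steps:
$C{\left(f \right)} = 0$ ($C{\left(f \right)} = - 2 \left(-3 - -3\right) = - 2 \left(-3 + 3\right) = \left(-2\right) 0 = 0$)
$l = -180$ ($l = \left(-5 + 0\right) 36 = \left(-5\right) 36 = -180$)
$\left(3567 - 514\right) \left(l + \sqrt{-416 + 2489}\right) = \left(3567 - 514\right) \left(-180 + \sqrt{-416 + 2489}\right) = 3053 \left(-180 + \sqrt{2073}\right) = -549540 + 3053 \sqrt{2073}$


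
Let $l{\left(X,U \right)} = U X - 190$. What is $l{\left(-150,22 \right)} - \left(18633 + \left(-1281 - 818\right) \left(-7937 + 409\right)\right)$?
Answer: $-15823395$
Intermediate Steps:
$l{\left(X,U \right)} = -190 + U X$
$l{\left(-150,22 \right)} - \left(18633 + \left(-1281 - 818\right) \left(-7937 + 409\right)\right) = \left(-190 + 22 \left(-150\right)\right) - \left(18633 + \left(-1281 - 818\right) \left(-7937 + 409\right)\right) = \left(-190 - 3300\right) - \left(18633 - -15801272\right) = -3490 - 15819905 = -15823395$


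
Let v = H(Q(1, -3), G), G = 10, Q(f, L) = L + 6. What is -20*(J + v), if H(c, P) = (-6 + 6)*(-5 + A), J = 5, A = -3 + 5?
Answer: -100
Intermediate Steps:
Q(f, L) = 6 + L
A = 2
H(c, P) = 0 (H(c, P) = (-6 + 6)*(-5 + 2) = 0*(-3) = 0)
v = 0
-20*(J + v) = -20*(5 + 0) = -20*5 = -100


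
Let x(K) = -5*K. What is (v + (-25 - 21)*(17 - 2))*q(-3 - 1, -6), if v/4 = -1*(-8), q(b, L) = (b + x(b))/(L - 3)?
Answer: 10528/9 ≈ 1169.8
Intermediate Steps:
q(b, L) = -4*b/(-3 + L) (q(b, L) = (b - 5*b)/(L - 3) = (-4*b)/(-3 + L) = -4*b/(-3 + L))
v = 32 (v = 4*(-1*(-8)) = 4*8 = 32)
(v + (-25 - 21)*(17 - 2))*q(-3 - 1, -6) = (32 + (-25 - 21)*(17 - 2))*(-4*(-3 - 1)/(-3 - 6)) = (32 - 46*15)*(-4*(-4)/(-9)) = (32 - 690)*(-4*(-4)*(-1/9)) = -658*(-16/9) = 10528/9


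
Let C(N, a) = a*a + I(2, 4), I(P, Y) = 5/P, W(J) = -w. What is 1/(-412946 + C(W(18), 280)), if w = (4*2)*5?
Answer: -2/669087 ≈ -2.9891e-6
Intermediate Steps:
w = 40 (w = 8*5 = 40)
W(J) = -40 (W(J) = -1*40 = -40)
C(N, a) = 5/2 + a² (C(N, a) = a*a + 5/2 = a² + 5*(½) = a² + 5/2 = 5/2 + a²)
1/(-412946 + C(W(18), 280)) = 1/(-412946 + (5/2 + 280²)) = 1/(-412946 + (5/2 + 78400)) = 1/(-412946 + 156805/2) = 1/(-669087/2) = -2/669087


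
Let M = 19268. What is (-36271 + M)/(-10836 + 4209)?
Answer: 17003/6627 ≈ 2.5657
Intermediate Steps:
(-36271 + M)/(-10836 + 4209) = (-36271 + 19268)/(-10836 + 4209) = -17003/(-6627) = -17003*(-1/6627) = 17003/6627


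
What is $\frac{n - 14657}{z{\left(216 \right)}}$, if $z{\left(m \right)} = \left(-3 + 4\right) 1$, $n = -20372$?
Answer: $-35029$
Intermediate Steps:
$z{\left(m \right)} = 1$ ($z{\left(m \right)} = 1 \cdot 1 = 1$)
$\frac{n - 14657}{z{\left(216 \right)}} = \frac{-20372 - 14657}{1} = \left(-35029\right) 1 = -35029$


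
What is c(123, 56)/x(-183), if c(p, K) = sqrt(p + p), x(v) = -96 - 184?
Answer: -sqrt(246)/280 ≈ -0.056016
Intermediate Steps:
x(v) = -280
c(p, K) = sqrt(2)*sqrt(p) (c(p, K) = sqrt(2*p) = sqrt(2)*sqrt(p))
c(123, 56)/x(-183) = (sqrt(2)*sqrt(123))/(-280) = sqrt(246)*(-1/280) = -sqrt(246)/280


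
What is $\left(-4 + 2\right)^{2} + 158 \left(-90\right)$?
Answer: $-14216$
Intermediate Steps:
$\left(-4 + 2\right)^{2} + 158 \left(-90\right) = \left(-2\right)^{2} - 14220 = 4 - 14220 = -14216$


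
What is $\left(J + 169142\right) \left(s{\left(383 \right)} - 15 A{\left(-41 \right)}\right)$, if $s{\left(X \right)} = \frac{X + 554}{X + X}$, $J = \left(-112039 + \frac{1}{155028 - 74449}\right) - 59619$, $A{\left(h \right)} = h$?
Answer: $- \frac{95697226028601}{61723514} \approx -1.5504 \cdot 10^{6}$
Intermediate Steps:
$J = - \frac{13832029981}{80579}$ ($J = \left(-112039 + \frac{1}{80579}\right) - 59619 = - \frac{9027990580}{80579} - 59619 = - \frac{13832029981}{80579} \approx -1.7166 \cdot 10^{5}$)
$s{\left(X \right)} = \frac{554 + X}{2 X}$
$\left(J + 169142\right) \left(s{\left(383 \right)} - 15 A{\left(-41 \right)}\right) = \left(- \frac{13832029981}{80579} + 169142\right) \left(\frac{554 + 383}{2 \cdot 383} - -615\right) = - \frac{202736763 \left(\frac{1}{2} \cdot \frac{1}{383} \cdot 937 + 615\right)}{80579} = - \frac{202736763 \left(\frac{937}{766} + 615\right)}{80579} = \left(- \frac{202736763}{80579}\right) \frac{472027}{766} = - \frac{95697226028601}{61723514}$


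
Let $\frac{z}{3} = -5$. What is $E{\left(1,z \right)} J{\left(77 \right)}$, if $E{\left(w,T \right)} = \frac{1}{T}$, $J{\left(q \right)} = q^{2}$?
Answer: $- \frac{5929}{15} \approx -395.27$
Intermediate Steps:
$z = -15$ ($z = 3 \left(-5\right) = -15$)
$E{\left(1,z \right)} J{\left(77 \right)} = \frac{77^{2}}{-15} = \left(- \frac{1}{15}\right) 5929 = - \frac{5929}{15}$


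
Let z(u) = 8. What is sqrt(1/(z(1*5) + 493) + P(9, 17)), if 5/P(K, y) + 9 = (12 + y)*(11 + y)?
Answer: 2*sqrt(332704581)/402303 ≈ 0.090679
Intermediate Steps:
P(K, y) = 5/(-9 + (11 + y)*(12 + y)) (P(K, y) = 5/(-9 + (12 + y)*(11 + y)) = 5/(-9 + (11 + y)*(12 + y)))
sqrt(1/(z(1*5) + 493) + P(9, 17)) = sqrt(1/(8 + 493) + 5/(123 + 17**2 + 23*17)) = sqrt(1/501 + 5/(123 + 289 + 391)) = sqrt(1/501 + 5/803) = sqrt(3308/402303) = 2*sqrt(332704581)/402303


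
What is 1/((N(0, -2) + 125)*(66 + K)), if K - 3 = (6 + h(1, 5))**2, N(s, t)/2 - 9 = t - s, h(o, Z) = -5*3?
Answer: 1/20850 ≈ 4.7962e-5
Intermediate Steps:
h(o, Z) = -15
N(s, t) = 18 - 2*s + 2*t (N(s, t) = 18 + 2*(t - s) = 18 + (-2*s + 2*t) = 18 - 2*s + 2*t)
K = 84 (K = 3 + (6 - 15)**2 = 3 + (-9)**2 = 3 + 81 = 84)
1/((N(0, -2) + 125)*(66 + K)) = 1/(((18 - 2*0 + 2*(-2)) + 125)*(66 + 84)) = 1/(((18 + 0 - 4) + 125)*150) = 1/((14 + 125)*150) = 1/(139*150) = 1/20850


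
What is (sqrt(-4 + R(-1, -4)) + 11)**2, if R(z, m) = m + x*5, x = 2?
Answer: (11 + sqrt(2))**2 ≈ 154.11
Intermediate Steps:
R(z, m) = 10 + m (R(z, m) = m + 2*5 = m + 10 = 10 + m)
(sqrt(-4 + R(-1, -4)) + 11)**2 = (sqrt(-4 + (10 - 4)) + 11)**2 = (sqrt(-4 + 6) + 11)**2 = (sqrt(2) + 11)**2 = (11 + sqrt(2))**2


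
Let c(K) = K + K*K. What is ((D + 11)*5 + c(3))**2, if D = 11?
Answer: 14884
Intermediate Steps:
c(K) = K + K**2
((D + 11)*5 + c(3))**2 = ((11 + 11)*5 + 3*(1 + 3))**2 = (22*5 + 3*4)**2 = (110 + 12)**2 = 122**2 = 14884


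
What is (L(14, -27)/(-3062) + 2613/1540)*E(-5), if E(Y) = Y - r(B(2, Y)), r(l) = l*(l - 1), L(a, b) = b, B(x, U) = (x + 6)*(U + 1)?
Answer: -4266591873/2357740 ≈ -1809.6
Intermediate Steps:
B(x, U) = (1 + U)*(6 + x) (B(x, U) = (6 + x)*(1 + U) = (1 + U)*(6 + x))
r(l) = l*(-1 + l)
E(Y) = Y - (7 + 8*Y)*(8 + 8*Y) (E(Y) = Y - (6 + 2 + 6*Y + Y*2)*(-1 + (6 + 2 + 6*Y + Y*2)) = Y - (6 + 2 + 6*Y + 2*Y)*(-1 + (6 + 2 + 6*Y + 2*Y)) = Y - (8 + 8*Y)*(-1 + (8 + 8*Y)) = Y - (8 + 8*Y)*(7 + 8*Y) = Y - (7 + 8*Y)*(8 + 8*Y))
(L(14, -27)/(-3062) + 2613/1540)*E(-5) = (-27/(-3062) + 2613/1540)*(-5 - 8*(1 - 5)*(7 + 8*(-5))) = (-27*(-1/3062) + 2613*(1/1540))*(-5 - 8*(-4)*(7 - 40)) = (27/3062 + 2613/1540)*(-5 - 8*(-4)*(-33)) = 4021293*(-5 - 1056)/2357740 = (4021293/2357740)*(-1061) = -4266591873/2357740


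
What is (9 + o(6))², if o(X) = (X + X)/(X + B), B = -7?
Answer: 9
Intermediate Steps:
o(X) = 2*X/(-7 + X) (o(X) = (X + X)/(X - 7) = (2*X)/(-7 + X) = 2*X/(-7 + X))
(9 + o(6))² = (9 + 2*6/(-7 + 6))² = (9 + 2*6/(-1))² = (9 + 2*6*(-1))² = (9 - 12)² = (-3)² = 9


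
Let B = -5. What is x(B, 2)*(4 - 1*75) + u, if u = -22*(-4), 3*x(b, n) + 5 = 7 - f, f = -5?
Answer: -233/3 ≈ -77.667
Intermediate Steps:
x(b, n) = 7/3 (x(b, n) = -5/3 + (7 - 1*(-5))/3 = -5/3 + (7 + 5)/3 = -5/3 + (1/3)*12 = -5/3 + 4 = 7/3)
u = 88
x(B, 2)*(4 - 1*75) + u = 7*(4 - 1*75)/3 + 88 = 7*(4 - 75)/3 + 88 = (7/3)*(-71) + 88 = -497/3 + 88 = -233/3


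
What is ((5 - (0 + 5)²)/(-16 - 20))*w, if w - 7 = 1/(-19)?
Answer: 220/57 ≈ 3.8596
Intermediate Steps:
w = 132/19 (w = 7 + 1/(-19) = 7 + 1*(-1/19) = 7 - 1/19 = 132/19 ≈ 6.9474)
((5 - (0 + 5)²)/(-16 - 20))*w = ((5 - (0 + 5)²)/(-16 - 20))*(132/19) = ((5 - 1*5²)/(-36))*(132/19) = ((5 - 1*25)*(-1/36))*(132/19) = ((5 - 25)*(-1/36))*(132/19) = -20*(-1/36)*(132/19) = (5/9)*(132/19) = 220/57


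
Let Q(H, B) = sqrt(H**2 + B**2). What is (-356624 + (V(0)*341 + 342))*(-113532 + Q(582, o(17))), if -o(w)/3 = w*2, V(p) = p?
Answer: 40449408024 - 2137692*sqrt(9698) ≈ 4.0239e+10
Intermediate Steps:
o(w) = -6*w (o(w) = -3*w*2 = -6*w)
Q(H, B) = sqrt(B**2 + H**2)
(-356624 + (V(0)*341 + 342))*(-113532 + Q(582, o(17))) = (-356624 + (0*341 + 342))*(-113532 + sqrt((-6*17)**2 + 582**2)) = (-356624 + (0 + 342))*(-113532 + sqrt((-102)**2 + 338724)) = (-356624 + 342)*(-113532 + sqrt(10404 + 338724)) = -356282*(-113532 + sqrt(349128)) = -356282*(-113532 + 6*sqrt(9698)) = 40449408024 - 2137692*sqrt(9698)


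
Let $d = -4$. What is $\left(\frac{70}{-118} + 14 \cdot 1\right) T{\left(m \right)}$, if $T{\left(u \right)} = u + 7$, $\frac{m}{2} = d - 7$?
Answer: $- \frac{11865}{59} \approx -201.1$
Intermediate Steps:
$m = -22$ ($m = 2 \left(-4 - 7\right) = 2 \left(-11\right) = -22$)
$T{\left(u \right)} = 7 + u$
$\left(\frac{70}{-118} + 14 \cdot 1\right) T{\left(m \right)} = \left(\frac{70}{-118} + 14 \cdot 1\right) \left(7 - 22\right) = \left(70 \left(- \frac{1}{118}\right) + 14\right) \left(-15\right) = \left(- \frac{35}{59} + 14\right) \left(-15\right) = \frac{791}{59} \left(-15\right) = - \frac{11865}{59}$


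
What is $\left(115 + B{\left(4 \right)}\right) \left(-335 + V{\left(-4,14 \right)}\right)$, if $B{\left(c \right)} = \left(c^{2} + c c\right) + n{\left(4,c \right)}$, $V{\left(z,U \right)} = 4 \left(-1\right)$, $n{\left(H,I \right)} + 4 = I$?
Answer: $-49833$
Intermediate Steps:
$n{\left(H,I \right)} = -4 + I$
$V{\left(z,U \right)} = -4$
$B{\left(c \right)} = -4 + c + 2 c^{2}$ ($B{\left(c \right)} = \left(c^{2} + c c\right) + \left(-4 + c\right) = \left(c^{2} + c^{2}\right) + \left(-4 + c\right) = 2 c^{2} + \left(-4 + c\right) = -4 + c + 2 c^{2}$)
$\left(115 + B{\left(4 \right)}\right) \left(-335 + V{\left(-4,14 \right)}\right) = \left(115 + \left(-4 + 4 + 2 \cdot 4^{2}\right)\right) \left(-335 - 4\right) = \left(115 + \left(-4 + 4 + 2 \cdot 16\right)\right) \left(-339\right) = \left(115 + \left(-4 + 4 + 32\right)\right) \left(-339\right) = \left(115 + 32\right) \left(-339\right) = 147 \left(-339\right) = -49833$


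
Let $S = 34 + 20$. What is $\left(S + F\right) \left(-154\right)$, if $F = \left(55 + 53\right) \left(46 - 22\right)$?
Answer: $-407484$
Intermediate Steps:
$F = 2592$ ($F = 108 \cdot 24 = 2592$)
$S = 54$
$\left(S + F\right) \left(-154\right) = \left(54 + 2592\right) \left(-154\right) = 2646 \left(-154\right) = -407484$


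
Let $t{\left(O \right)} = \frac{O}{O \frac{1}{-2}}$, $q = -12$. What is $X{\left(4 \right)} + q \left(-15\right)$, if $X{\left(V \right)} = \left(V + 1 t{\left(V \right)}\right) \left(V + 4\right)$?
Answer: $196$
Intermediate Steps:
$t{\left(O \right)} = -2$ ($t{\left(O \right)} = \frac{O}{O \left(- \frac{1}{2}\right)} = \frac{O}{\left(- \frac{1}{2}\right) O} = O \left(- \frac{2}{O}\right) = -2$)
$X{\left(V \right)} = \left(-2 + V\right) \left(4 + V\right)$ ($X{\left(V \right)} = \left(V + 1 \left(-2\right)\right) \left(V + 4\right) = \left(V - 2\right) \left(4 + V\right) = \left(-2 + V\right) \left(4 + V\right)$)
$X{\left(4 \right)} + q \left(-15\right) = \left(-8 + 4^{2} + 2 \cdot 4\right) - -180 = \left(-8 + 16 + 8\right) + 180 = 16 + 180 = 196$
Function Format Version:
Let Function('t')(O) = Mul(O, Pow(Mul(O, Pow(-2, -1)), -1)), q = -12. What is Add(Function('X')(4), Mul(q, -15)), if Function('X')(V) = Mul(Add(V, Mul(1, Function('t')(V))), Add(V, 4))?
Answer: 196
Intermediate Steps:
Function('t')(O) = -2 (Function('t')(O) = Mul(O, Pow(Mul(O, Rational(-1, 2)), -1)) = Mul(O, Pow(Mul(Rational(-1, 2), O), -1)) = Mul(O, Mul(-2, Pow(O, -1))) = -2)
Function('X')(V) = Mul(Add(-2, V), Add(4, V)) (Function('X')(V) = Mul(Add(V, Mul(1, -2)), Add(V, 4)) = Mul(Add(V, -2), Add(4, V)) = Mul(Add(-2, V), Add(4, V)))
Add(Function('X')(4), Mul(q, -15)) = Add(Add(-8, Pow(4, 2), Mul(2, 4)), Mul(-12, -15)) = Add(Add(-8, 16, 8), 180) = Add(16, 180) = 196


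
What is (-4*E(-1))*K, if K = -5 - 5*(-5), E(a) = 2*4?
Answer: -640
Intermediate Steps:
E(a) = 8
K = 20 (K = -5 + 25 = 20)
(-4*E(-1))*K = -4*8*20 = -32*20 = -640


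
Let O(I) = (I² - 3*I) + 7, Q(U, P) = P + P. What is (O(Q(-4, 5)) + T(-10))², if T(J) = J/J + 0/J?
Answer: 6084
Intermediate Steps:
Q(U, P) = 2*P
O(I) = 7 + I² - 3*I
T(J) = 1 (T(J) = 1 + 0 = 1)
(O(Q(-4, 5)) + T(-10))² = ((7 + (2*5)² - 6*5) + 1)² = ((7 + 10² - 3*10) + 1)² = ((7 + 100 - 30) + 1)² = (77 + 1)² = 78² = 6084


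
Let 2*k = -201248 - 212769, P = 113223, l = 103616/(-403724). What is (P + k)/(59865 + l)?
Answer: -18931728601/12084416822 ≈ -1.5666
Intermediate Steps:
l = -25904/100931 (l = 103616*(-1/403724) = -25904/100931 ≈ -0.25665)
k = -414017/2 (k = (-201248 - 212769)/2 = (1/2)*(-414017) = -414017/2 ≈ -2.0701e+5)
(P + k)/(59865 + l) = (113223 - 414017/2)/(59865 - 25904/100931) = -187571/(2*6042208411/100931) = -187571/2*100931/6042208411 = -18931728601/12084416822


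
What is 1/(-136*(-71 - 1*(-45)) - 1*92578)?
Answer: -1/89042 ≈ -1.1231e-5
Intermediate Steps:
1/(-136*(-71 - 1*(-45)) - 1*92578) = 1/(-136*(-71 + 45) - 92578) = 1/(-136*(-26) - 92578) = 1/(-8*(-442) - 92578) = 1/(3536 - 92578) = 1/(-89042) = -1/89042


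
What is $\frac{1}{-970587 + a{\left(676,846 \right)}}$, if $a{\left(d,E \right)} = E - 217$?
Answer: $- \frac{1}{969958} \approx -1.031 \cdot 10^{-6}$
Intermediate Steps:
$a{\left(d,E \right)} = -217 + E$ ($a{\left(d,E \right)} = E - 217 = -217 + E$)
$\frac{1}{-970587 + a{\left(676,846 \right)}} = \frac{1}{-970587 + \left(-217 + 846\right)} = \frac{1}{-970587 + 629} = \frac{1}{-969958} = - \frac{1}{969958}$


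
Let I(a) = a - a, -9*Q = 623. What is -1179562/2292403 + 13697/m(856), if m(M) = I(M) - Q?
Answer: 281856527893/1428167069 ≈ 197.36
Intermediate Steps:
Q = -623/9 (Q = -1/9*623 = -623/9 ≈ -69.222)
I(a) = 0
m(M) = 623/9 (m(M) = 0 - 1*(-623/9) = 0 + 623/9 = 623/9)
-1179562/2292403 + 13697/m(856) = -1179562/2292403 + 13697/(623/9) = -1179562*1/2292403 + 13697*(9/623) = -1179562/2292403 + 123273/623 = 281856527893/1428167069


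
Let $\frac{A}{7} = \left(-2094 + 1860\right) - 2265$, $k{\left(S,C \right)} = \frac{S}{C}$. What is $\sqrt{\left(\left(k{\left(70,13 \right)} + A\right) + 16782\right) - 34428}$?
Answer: $\frac{i \sqrt{5937581}}{13} \approx 187.44 i$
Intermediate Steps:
$A = -17493$ ($A = 7 \left(\left(-2094 + 1860\right) - 2265\right) = 7 \left(-234 - 2265\right) = 7 \left(-2499\right) = -17493$)
$\sqrt{\left(\left(k{\left(70,13 \right)} + A\right) + 16782\right) - 34428} = \sqrt{\left(\left(\frac{70}{13} - 17493\right) + 16782\right) - 34428} = \sqrt{\left(- \frac{227339}{13} + 16782\right) - 34428} = \sqrt{- \frac{9173}{13} - 34428} = \sqrt{- \frac{456737}{13}} = \frac{i \sqrt{5937581}}{13}$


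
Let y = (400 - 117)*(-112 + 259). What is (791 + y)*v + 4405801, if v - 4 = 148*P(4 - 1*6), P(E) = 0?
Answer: 4575369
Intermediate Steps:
y = 41601 (y = 283*147 = 41601)
v = 4 (v = 4 + 148*0 = 4 + 0 = 4)
(791 + y)*v + 4405801 = (791 + 41601)*4 + 4405801 = 42392*4 + 4405801 = 169568 + 4405801 = 4575369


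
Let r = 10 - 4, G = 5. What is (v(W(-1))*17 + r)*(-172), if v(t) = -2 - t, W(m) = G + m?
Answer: 16512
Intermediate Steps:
r = 6
W(m) = 5 + m
(v(W(-1))*17 + r)*(-172) = ((-2 - (5 - 1))*17 + 6)*(-172) = ((-2 - 1*4)*17 + 6)*(-172) = ((-2 - 4)*17 + 6)*(-172) = (-6*17 + 6)*(-172) = (-102 + 6)*(-172) = -96*(-172) = 16512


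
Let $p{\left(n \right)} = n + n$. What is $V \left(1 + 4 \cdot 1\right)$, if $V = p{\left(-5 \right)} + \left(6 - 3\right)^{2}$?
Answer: $-5$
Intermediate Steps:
$p{\left(n \right)} = 2 n$
$V = -1$ ($V = 2 \left(-5\right) + \left(6 - 3\right)^{2} = -10 + 3^{2} = -10 + 9 = -1$)
$V \left(1 + 4 \cdot 1\right) = - (1 + 4 \cdot 1) = - (1 + 4) = \left(-1\right) 5 = -5$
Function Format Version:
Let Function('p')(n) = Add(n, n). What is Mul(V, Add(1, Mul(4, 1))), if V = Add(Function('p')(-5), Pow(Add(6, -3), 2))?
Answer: -5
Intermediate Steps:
Function('p')(n) = Mul(2, n)
V = -1 (V = Add(Mul(2, -5), Pow(Add(6, -3), 2)) = Add(-10, Pow(3, 2)) = Add(-10, 9) = -1)
Mul(V, Add(1, Mul(4, 1))) = Mul(-1, Add(1, Mul(4, 1))) = Mul(-1, Add(1, 4)) = Mul(-1, 5) = -5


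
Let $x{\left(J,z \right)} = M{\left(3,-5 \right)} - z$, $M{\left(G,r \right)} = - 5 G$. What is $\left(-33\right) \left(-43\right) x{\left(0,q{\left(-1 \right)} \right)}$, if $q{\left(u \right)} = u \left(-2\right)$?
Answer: $-24123$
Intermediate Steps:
$q{\left(u \right)} = - 2 u$
$x{\left(J,z \right)} = -15 - z$ ($x{\left(J,z \right)} = \left(-5\right) 3 - z = -15 - z$)
$\left(-33\right) \left(-43\right) x{\left(0,q{\left(-1 \right)} \right)} = \left(-33\right) \left(-43\right) \left(-15 - \left(-2\right) \left(-1\right)\right) = 1419 \left(-15 - 2\right) = 1419 \left(-17\right) = -24123$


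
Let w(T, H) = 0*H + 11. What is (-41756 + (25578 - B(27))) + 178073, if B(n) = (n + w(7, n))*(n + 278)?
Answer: 150305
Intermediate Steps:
w(T, H) = 11 (w(T, H) = 0 + 11 = 11)
B(n) = (11 + n)*(278 + n) (B(n) = (n + 11)*(n + 278) = (11 + n)*(278 + n))
(-41756 + (25578 - B(27))) + 178073 = (-41756 + (25578 - (3058 + 27² + 289*27))) + 178073 = (-41756 + (25578 - (3058 + 729 + 7803))) + 178073 = (-41756 + (25578 - 1*11590)) + 178073 = (-41756 + (25578 - 11590)) + 178073 = (-41756 + 13988) + 178073 = -27768 + 178073 = 150305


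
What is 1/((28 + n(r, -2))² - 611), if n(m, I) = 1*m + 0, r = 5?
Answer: 1/478 ≈ 0.0020920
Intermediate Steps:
n(m, I) = m (n(m, I) = m + 0 = m)
1/((28 + n(r, -2))² - 611) = 1/((28 + 5)² - 611) = 1/(33² - 611) = 1/(1089 - 611) = 1/478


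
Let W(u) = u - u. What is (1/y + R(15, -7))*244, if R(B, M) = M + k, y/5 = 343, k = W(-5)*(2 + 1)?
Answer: -2928976/1715 ≈ -1707.9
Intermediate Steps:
W(u) = 0
k = 0 (k = 0*(2 + 1) = 0*3 = 0)
y = 1715 (y = 5*343 = 1715)
R(B, M) = M (R(B, M) = M + 0 = M)
(1/y + R(15, -7))*244 = (1/1715 - 7)*244 = -12004/1715*244 = -2928976/1715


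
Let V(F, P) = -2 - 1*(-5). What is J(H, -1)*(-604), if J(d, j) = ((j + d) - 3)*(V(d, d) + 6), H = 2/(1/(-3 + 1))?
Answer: 43488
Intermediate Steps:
V(F, P) = 3 (V(F, P) = -2 + 5 = 3)
H = -4 (H = 2/(1/(-2)) = 2/(-1/2) = 2*(-2) = -4)
J(d, j) = -27 + 9*d + 9*j (J(d, j) = ((j + d) - 3)*(3 + 6) = ((d + j) - 3)*9 = (-3 + d + j)*9 = -27 + 9*d + 9*j)
J(H, -1)*(-604) = (-27 + 9*(-4) + 9*(-1))*(-604) = (-27 - 36 - 9)*(-604) = -72*(-604) = 43488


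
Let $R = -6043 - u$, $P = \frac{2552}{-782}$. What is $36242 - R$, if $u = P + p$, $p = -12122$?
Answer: $\frac{11792457}{391} \approx 30160.0$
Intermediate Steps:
$P = - \frac{1276}{391}$ ($P = 2552 \left(- \frac{1}{782}\right) = - \frac{1276}{391} \approx -3.2634$)
$u = - \frac{4740978}{391}$ ($u = - \frac{1276}{391} - 12122 = - \frac{4740978}{391} \approx -12125.0$)
$R = \frac{2378165}{391}$ ($R = -6043 - - \frac{4740978}{391} = -6043 + \frac{4740978}{391} = \frac{2378165}{391} \approx 6082.3$)
$36242 - R = 36242 - \frac{2378165}{391} = \frac{11792457}{391}$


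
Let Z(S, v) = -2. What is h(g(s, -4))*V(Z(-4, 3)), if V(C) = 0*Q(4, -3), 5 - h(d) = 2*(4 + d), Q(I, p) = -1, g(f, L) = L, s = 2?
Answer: 0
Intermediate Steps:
h(d) = -3 - 2*d (h(d) = 5 - 2*(4 + d) = 5 - (8 + 2*d) = 5 + (-8 - 2*d) = -3 - 2*d)
V(C) = 0 (V(C) = 0*(-1) = 0)
h(g(s, -4))*V(Z(-4, 3)) = (-3 - 2*(-4))*0 = (-3 + 8)*0 = 5*0 = 0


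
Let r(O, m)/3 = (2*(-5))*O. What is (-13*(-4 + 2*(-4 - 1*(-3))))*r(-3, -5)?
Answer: 7020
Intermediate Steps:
r(O, m) = -30*O (r(O, m) = 3*((2*(-5))*O) = 3*(-10*O) = -30*O)
(-13*(-4 + 2*(-4 - 1*(-3))))*r(-3, -5) = (-13*(-4 + 2*(-4 - 1*(-3))))*(-30*(-3)) = -13*(-4 + 2*(-4 + 3))*90 = -13*(-4 + 2*(-1))*90 = -13*(-4 - 2)*90 = -13*(-6)*90 = 78*90 = 7020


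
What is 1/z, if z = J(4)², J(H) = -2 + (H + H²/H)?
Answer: 1/36 ≈ 0.027778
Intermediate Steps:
J(H) = -2 + 2*H (J(H) = -2 + (H + H) = -2 + 2*H)
z = 36 (z = (-2 + 2*4)² = (-2 + 8)² = 6² = 36)
1/z = 1/36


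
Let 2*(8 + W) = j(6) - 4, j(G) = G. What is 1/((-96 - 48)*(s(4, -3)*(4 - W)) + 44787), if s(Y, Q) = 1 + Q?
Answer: 1/47955 ≈ 2.0853e-5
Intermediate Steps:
W = -7 (W = -8 + (6 - 4)/2 = -8 + (½)*2 = -8 + 1 = -7)
1/((-96 - 48)*(s(4, -3)*(4 - W)) + 44787) = 1/((-96 - 48)*((1 - 3)*(4 - 1*(-7))) + 44787) = 1/(-(-288)*(4 + 7) + 44787) = 1/(-(-288)*11 + 44787) = 1/(-144*(-22) + 44787) = 1/(3168 + 44787) = 1/47955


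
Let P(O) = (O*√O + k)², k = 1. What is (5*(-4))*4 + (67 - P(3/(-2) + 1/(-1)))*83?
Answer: 53559/8 + 415*I*√10/2 ≈ 6694.9 + 656.17*I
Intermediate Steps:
P(O) = (1 + O^(3/2))² (P(O) = (O*√O + 1)² = (O^(3/2) + 1)² = (1 + O^(3/2))²)
(5*(-4))*4 + (67 - P(3/(-2) + 1/(-1)))*83 = (5*(-4))*4 + (67 - (1 + (3/(-2) + 1/(-1))^(3/2))²)*83 = -20*4 + (67 - (1 + (3*(-½) + 1*(-1))^(3/2))²)*83 = -80 + (67 - (1 + (-3/2 - 1)^(3/2))²)*83 = -80 + (67 - (1 + (-5/2)^(3/2))²)*83 = -80 + (67 - (1 - 5*I*√10/4)²)*83 = -80 + (5561 - 83*(1 - 5*I*√10/4)²) = 5481 - 83*(1 - 5*I*√10/4)²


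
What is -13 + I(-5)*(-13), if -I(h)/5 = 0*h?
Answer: -13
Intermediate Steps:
I(h) = 0 (I(h) = -0*h = -5*0 = 0)
-13 + I(-5)*(-13) = -13 + 0*(-13) = -13 + 0 = -13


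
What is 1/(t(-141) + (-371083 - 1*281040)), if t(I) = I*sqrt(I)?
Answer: I/(-652123*I + 141*sqrt(141)) ≈ -1.5334e-6 + 3.937e-9*I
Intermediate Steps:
t(I) = I**(3/2)
1/(t(-141) + (-371083 - 1*281040)) = 1/((-141)**(3/2) + (-371083 - 1*281040)) = 1/(-141*I*sqrt(141) + (-371083 - 281040)) = 1/(-141*I*sqrt(141) - 652123) = 1/(-652123 - 141*I*sqrt(141))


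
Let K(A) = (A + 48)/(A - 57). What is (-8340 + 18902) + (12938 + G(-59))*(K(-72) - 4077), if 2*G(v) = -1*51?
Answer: -4526291643/86 ≈ -5.2631e+7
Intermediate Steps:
K(A) = (48 + A)/(-57 + A)
G(v) = -51/2 (G(v) = (-1*51)/2 = (½)*(-51) = -51/2)
(-8340 + 18902) + (12938 + G(-59))*(K(-72) - 4077) = (-8340 + 18902) + (12938 - 51/2)*((48 - 72)/(-57 - 72) - 4077) = 10562 + 25825*(-24/(-129) - 4077)/2 = 10562 + 25825*(-1/129*(-24) - 4077)/2 = 10562 + 25825*(8/43 - 4077)/2 = 10562 + (25825/2)*(-175303/43) = 10562 - 4527199975/86 = -4526291643/86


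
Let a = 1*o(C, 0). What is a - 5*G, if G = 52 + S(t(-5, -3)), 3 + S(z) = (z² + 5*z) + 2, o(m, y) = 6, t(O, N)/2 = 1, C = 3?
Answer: -319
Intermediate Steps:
t(O, N) = 2 (t(O, N) = 2*1 = 2)
S(z) = -1 + z² + 5*z (S(z) = -3 + ((z² + 5*z) + 2) = -3 + (2 + z² + 5*z) = -1 + z² + 5*z)
a = 6 (a = 1*6 = 6)
G = 65 (G = 52 + (-1 + 2² + 5*2) = 52 + (-1 + 4 + 10) = 52 + 13 = 65)
a - 5*G = 6 - 5*65 = 6 - 325 = -319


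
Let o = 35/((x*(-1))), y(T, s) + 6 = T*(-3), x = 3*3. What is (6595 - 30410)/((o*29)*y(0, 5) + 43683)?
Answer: -71445/133079 ≈ -0.53686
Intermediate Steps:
x = 9
y(T, s) = -6 - 3*T (y(T, s) = -6 + T*(-3) = -6 - 3*T)
o = -35/9 (o = 35/((9*(-1))) = 35/(-9) = 35*(-⅑) = -35/9 ≈ -3.8889)
(6595 - 30410)/((o*29)*y(0, 5) + 43683) = (6595 - 30410)/((-35/9*29)*(-6 - 3*0) + 43683) = -23815/(-1015*(-6 + 0)/9 + 43683) = -23815/(-1015/9*(-6) + 43683) = -23815/(2030/3 + 43683) = -23815/133079/3 = -23815*3/133079 = -71445/133079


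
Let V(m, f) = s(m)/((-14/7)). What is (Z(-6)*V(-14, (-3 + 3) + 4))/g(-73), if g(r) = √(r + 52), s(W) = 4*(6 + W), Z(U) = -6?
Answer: 32*I*√21/7 ≈ 20.949*I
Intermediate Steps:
s(W) = 24 + 4*W
V(m, f) = -12 - 2*m (V(m, f) = (24 + 4*m)/((-14/7)) = (24 + 4*m)/((-14*⅐)) = (24 + 4*m)/(-2) = (24 + 4*m)*(-½) = -12 - 2*m)
g(r) = √(52 + r)
(Z(-6)*V(-14, (-3 + 3) + 4))/g(-73) = (-6*(-12 - 2*(-14)))/(√(52 - 73)) = (-6*(-12 + 28))/(√(-21)) = (-6*16)/((I*√21)) = -(-32)*I*√21/7 = 32*I*√21/7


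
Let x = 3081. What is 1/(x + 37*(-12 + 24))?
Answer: 1/3525 ≈ 0.00028369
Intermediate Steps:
1/(x + 37*(-12 + 24)) = 1/(3081 + 37*(-12 + 24)) = 1/(3081 + 37*12) = 1/(3081 + 444) = 1/3525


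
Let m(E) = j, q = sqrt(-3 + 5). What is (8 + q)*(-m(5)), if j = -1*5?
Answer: 40 + 5*sqrt(2) ≈ 47.071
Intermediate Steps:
q = sqrt(2) ≈ 1.4142
j = -5
m(E) = -5
(8 + q)*(-m(5)) = (8 + sqrt(2))*(-1*(-5)) = (8 + sqrt(2))*5 = 40 + 5*sqrt(2)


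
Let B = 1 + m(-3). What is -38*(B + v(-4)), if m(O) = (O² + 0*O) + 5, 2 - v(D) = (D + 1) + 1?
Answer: -722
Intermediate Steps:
v(D) = -D (v(D) = 2 - ((D + 1) + 1) = 2 - ((1 + D) + 1) = 2 - (2 + D) = 2 + (-2 - D) = -D)
m(O) = 5 + O² (m(O) = (O² + 0) + 5 = O² + 5 = 5 + O²)
B = 15 (B = 1 + (5 + (-3)²) = 1 + (5 + 9) = 1 + 14 = 15)
-38*(B + v(-4)) = -38*(15 - 1*(-4)) = -38*(15 + 4) = -38*19 = -722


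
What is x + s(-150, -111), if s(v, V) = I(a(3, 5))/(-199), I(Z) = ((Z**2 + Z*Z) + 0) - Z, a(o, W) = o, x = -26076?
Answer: -5189139/199 ≈ -26076.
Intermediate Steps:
I(Z) = -Z + 2*Z**2 (I(Z) = ((Z**2 + Z**2) + 0) - Z = (2*Z**2 + 0) - Z = 2*Z**2 - Z = -Z + 2*Z**2)
s(v, V) = -15/199 (s(v, V) = (3*(-1 + 2*3))/(-199) = (3*(-1 + 6))*(-1/199) = (3*5)*(-1/199) = 15*(-1/199) = -15/199)
x + s(-150, -111) = -26076 - 15/199 = -5189139/199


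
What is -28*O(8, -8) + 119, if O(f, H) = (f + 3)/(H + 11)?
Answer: 49/3 ≈ 16.333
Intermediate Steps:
O(f, H) = (3 + f)/(11 + H)
-28*O(8, -8) + 119 = -28*(3 + 8)/(11 - 8) + 119 = -28*11/3 + 119 = -308/3 + 119 = 49/3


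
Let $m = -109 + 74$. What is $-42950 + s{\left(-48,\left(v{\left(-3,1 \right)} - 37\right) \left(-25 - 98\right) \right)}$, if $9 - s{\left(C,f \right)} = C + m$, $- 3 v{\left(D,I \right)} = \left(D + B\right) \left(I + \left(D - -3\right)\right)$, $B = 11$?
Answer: $-42858$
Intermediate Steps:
$m = -35$
$v{\left(D,I \right)} = - \frac{\left(11 + D\right) \left(3 + D + I\right)}{3}$ ($v{\left(D,I \right)} = - \frac{\left(D + 11\right) \left(I + \left(D - -3\right)\right)}{3} = - \frac{\left(11 + D\right) \left(I + \left(D + 3\right)\right)}{3} = - \frac{\left(11 + D\right) \left(I + \left(3 + D\right)\right)}{3} = - \frac{\left(11 + D\right) \left(3 + D + I\right)}{3}$)
$s{\left(C,f \right)} = 44 - C$ ($s{\left(C,f \right)} = 9 - \left(C - 35\right) = 9 - \left(-35 + C\right) = 44 - C$)
$-42950 + s{\left(-48,\left(v{\left(-3,1 \right)} - 37\right) \left(-25 - 98\right) \right)} = -42950 + \left(44 - -48\right) = -42950 + \left(44 + 48\right) = -42950 + 92 = -42858$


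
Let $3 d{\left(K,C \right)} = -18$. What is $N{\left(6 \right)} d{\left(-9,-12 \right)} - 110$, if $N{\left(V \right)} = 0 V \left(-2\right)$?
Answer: $-110$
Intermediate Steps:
$d{\left(K,C \right)} = -6$ ($d{\left(K,C \right)} = \frac{1}{3} \left(-18\right) = -6$)
$N{\left(V \right)} = 0$ ($N{\left(V \right)} = 0 \left(-2\right) = 0$)
$N{\left(6 \right)} d{\left(-9,-12 \right)} - 110 = 0 \left(-6\right) - 110 = 0 - 110 = -110$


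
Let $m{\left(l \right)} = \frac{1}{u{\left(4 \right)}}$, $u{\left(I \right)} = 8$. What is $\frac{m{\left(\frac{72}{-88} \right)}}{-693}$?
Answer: $- \frac{1}{5544} \approx -0.00018038$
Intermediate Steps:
$m{\left(l \right)} = \frac{1}{8}$
$\frac{m{\left(\frac{72}{-88} \right)}}{-693} = \frac{1}{8 \left(-693\right)} = \frac{1}{8} \left(- \frac{1}{693}\right) = - \frac{1}{5544}$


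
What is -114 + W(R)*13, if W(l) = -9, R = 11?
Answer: -231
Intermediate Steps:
-114 + W(R)*13 = -114 - 9*13 = -114 - 117 = -231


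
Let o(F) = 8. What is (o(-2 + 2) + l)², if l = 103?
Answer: 12321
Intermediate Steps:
(o(-2 + 2) + l)² = (8 + 103)² = 111² = 12321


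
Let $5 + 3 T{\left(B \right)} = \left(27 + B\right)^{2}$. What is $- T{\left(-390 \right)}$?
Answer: $- \frac{131764}{3} \approx -43921.0$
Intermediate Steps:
$T{\left(B \right)} = - \frac{5}{3} + \frac{\left(27 + B\right)^{2}}{3}$
$- T{\left(-390 \right)} = - (- \frac{5}{3} + \frac{\left(27 - 390\right)^{2}}{3}) = - (- \frac{5}{3} + \frac{\left(-363\right)^{2}}{3}) = - (- \frac{5}{3} + \frac{1}{3} \cdot 131769) = - (- \frac{5}{3} + 43923) = \left(-1\right) \frac{131764}{3} = - \frac{131764}{3}$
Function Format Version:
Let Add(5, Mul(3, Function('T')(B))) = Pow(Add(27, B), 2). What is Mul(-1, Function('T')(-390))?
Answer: Rational(-131764, 3) ≈ -43921.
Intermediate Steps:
Function('T')(B) = Add(Rational(-5, 3), Mul(Rational(1, 3), Pow(Add(27, B), 2)))
Mul(-1, Function('T')(-390)) = Mul(-1, Add(Rational(-5, 3), Mul(Rational(1, 3), Pow(Add(27, -390), 2)))) = Mul(-1, Add(Rational(-5, 3), Mul(Rational(1, 3), Pow(-363, 2)))) = Mul(-1, Add(Rational(-5, 3), Mul(Rational(1, 3), 131769))) = Mul(-1, Add(Rational(-5, 3), 43923)) = Mul(-1, Rational(131764, 3)) = Rational(-131764, 3)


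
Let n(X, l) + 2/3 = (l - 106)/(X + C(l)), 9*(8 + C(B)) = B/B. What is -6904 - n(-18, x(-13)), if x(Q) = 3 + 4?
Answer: -4828103/699 ≈ -6907.2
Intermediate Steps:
C(B) = -71/9 (C(B) = -8 + (B/B)/9 = -8 + (⅑)*1 = -8 + ⅑ = -71/9)
x(Q) = 7
n(X, l) = -⅔ + (-106 + l)/(-71/9 + X) (n(X, l) = -⅔ + (l - 106)/(X - 71/9) = -⅔ + (-106 + l)/(-71/9 + X))
-6904 - n(-18, x(-13)) = -6904 - (-2720 - 18*(-18) + 27*7)/(3*(-71 + 9*(-18))) = -6904 - (-2720 + 324 + 189)/(3*(-71 - 162)) = -6904 - (-2207)/(3*(-233)) = -6904 - (-1)*(-2207)/(3*233) = -6904 - 1*2207/699 = -6904 - 2207/699 = -4828103/699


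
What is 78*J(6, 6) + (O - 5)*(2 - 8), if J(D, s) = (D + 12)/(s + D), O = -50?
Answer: 447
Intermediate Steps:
J(D, s) = (12 + D)/(D + s)
78*J(6, 6) + (O - 5)*(2 - 8) = 78*((12 + 6)/(6 + 6)) + (-50 - 5)*(2 - 8) = 78*(18/12) - 55*(-6) = 78*((1/12)*18) + 330 = 78*(3/2) + 330 = 117 + 330 = 447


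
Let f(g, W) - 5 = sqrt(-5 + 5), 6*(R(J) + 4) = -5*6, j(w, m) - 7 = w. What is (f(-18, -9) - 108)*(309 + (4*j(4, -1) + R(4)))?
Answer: -35432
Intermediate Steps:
j(w, m) = 7 + w
R(J) = -9 (R(J) = -4 + (-5*6)/6 = -4 + (1/6)*(-30) = -4 - 5 = -9)
f(g, W) = 5 (f(g, W) = 5 + sqrt(-5 + 5) = 5 + sqrt(0) = 5 + 0 = 5)
(f(-18, -9) - 108)*(309 + (4*j(4, -1) + R(4))) = (5 - 108)*(309 + (4*(7 + 4) - 9)) = -103*(309 + (4*11 - 9)) = -103*(309 + (44 - 9)) = -103*(309 + 35) = -103*344 = -35432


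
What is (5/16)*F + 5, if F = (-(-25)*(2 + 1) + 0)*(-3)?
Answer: -1045/16 ≈ -65.313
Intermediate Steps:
F = -225 (F = (-(-25)*3 + 0)*(-3) = (-5*(-15) + 0)*(-3) = (75 + 0)*(-3) = 75*(-3) = -225)
(5/16)*F + 5 = (5/16)*(-225) + 5 = -1125/16 + 5 = -1045/16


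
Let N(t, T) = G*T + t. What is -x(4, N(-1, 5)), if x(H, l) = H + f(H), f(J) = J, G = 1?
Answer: -8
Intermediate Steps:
N(t, T) = T + t (N(t, T) = 1*T + t = T + t)
x(H, l) = 2*H (x(H, l) = H + H = 2*H)
-x(4, N(-1, 5)) = -2*4 = -1*8 = -8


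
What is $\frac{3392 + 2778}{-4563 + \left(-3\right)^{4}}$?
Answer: $- \frac{3085}{2241} \approx -1.3766$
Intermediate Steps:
$\frac{3392 + 2778}{-4563 + \left(-3\right)^{4}} = \frac{6170}{-4563 + 81} = \frac{6170}{-4482} = 6170 \left(- \frac{1}{4482}\right) = - \frac{3085}{2241}$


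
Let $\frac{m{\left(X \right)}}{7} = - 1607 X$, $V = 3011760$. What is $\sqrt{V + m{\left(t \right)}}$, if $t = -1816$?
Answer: $2 \sqrt{5859986} \approx 4841.5$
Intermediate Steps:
$m{\left(X \right)} = - 11249 X$ ($m{\left(X \right)} = 7 \left(- 1607 X\right) = - 11249 X$)
$\sqrt{V + m{\left(t \right)}} = \sqrt{3011760 - -20428184} = \sqrt{3011760 + 20428184} = \sqrt{23439944} = 2 \sqrt{5859986}$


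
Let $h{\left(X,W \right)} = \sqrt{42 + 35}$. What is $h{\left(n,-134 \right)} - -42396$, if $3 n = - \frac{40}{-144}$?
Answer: $42396 + \sqrt{77} \approx 42405.0$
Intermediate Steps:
$n = \frac{5}{54}$ ($n = \frac{\left(-40\right) \frac{1}{-144}}{3} = \frac{\left(-40\right) \left(- \frac{1}{144}\right)}{3} = \frac{1}{3} \cdot \frac{5}{18} = \frac{5}{54} \approx 0.092593$)
$h{\left(X,W \right)} = \sqrt{77}$
$h{\left(n,-134 \right)} - -42396 = \sqrt{77} - -42396 = \sqrt{77} + 42396 = 42396 + \sqrt{77}$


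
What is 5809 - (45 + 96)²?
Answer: -14072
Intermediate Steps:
5809 - (45 + 96)² = 5809 - 1*141² = 5809 - 1*19881 = 5809 - 19881 = -14072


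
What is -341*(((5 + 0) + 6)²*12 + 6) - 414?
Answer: -497592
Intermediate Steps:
-341*(((5 + 0) + 6)²*12 + 6) - 414 = -341*((5 + 6)²*12 + 6) - 414 = -341*(11²*12 + 6) - 414 = -341*(121*12 + 6) - 414 = -341*(1452 + 6) - 414 = -341*1458 - 414 = -497178 - 414 = -497592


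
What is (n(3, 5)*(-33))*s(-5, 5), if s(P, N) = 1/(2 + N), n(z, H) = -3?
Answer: 99/7 ≈ 14.143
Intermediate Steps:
(n(3, 5)*(-33))*s(-5, 5) = (-3*(-33))/(2 + 5) = 99/7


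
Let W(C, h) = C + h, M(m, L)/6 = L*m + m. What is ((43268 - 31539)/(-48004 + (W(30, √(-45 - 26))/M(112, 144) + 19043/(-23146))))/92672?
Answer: -11187481667513553243883125/4243309931046458555125930995832 - 4783438443040845*I*√71/8486619862092917110251861991664 ≈ -2.6365e-6 - 4.7494e-15*I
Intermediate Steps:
M(m, L) = 6*m + 6*L*m (M(m, L) = 6*(L*m + m) = 6*(m + L*m) = 6*m + 6*L*m)
((43268 - 31539)/(-48004 + (W(30, √(-45 - 26))/M(112, 144) + 19043/(-23146))))/92672 = ((43268 - 31539)/(-48004 + ((30 + √(-45 - 26))/((6*112*(1 + 144))) + 19043/(-23146))))/92672 = (11729/(-48004 + ((30 + √(-71))/((6*112*145)) + 19043*(-1/23146))))*(1/92672) = (11729/(-48004 + ((30 + I*√71)/97440 - 19043/23146)))*(1/92672) = (11729/(-48004 + ((30 + I*√71)*(1/97440) - 19043/23146)))*(1/92672) = (11729/(-48004 + ((1/3248 + I*√71/97440) - 19043/23146)))*(1/92672) = (11729/(-48004 + (-30914259/37589104 + I*√71/97440)))*(1/92672) = (11729/(-1804458262675/37589104 + I*√71/97440))*(1/92672) = 11729/(92672*(-1804458262675/37589104 + I*√71/97440))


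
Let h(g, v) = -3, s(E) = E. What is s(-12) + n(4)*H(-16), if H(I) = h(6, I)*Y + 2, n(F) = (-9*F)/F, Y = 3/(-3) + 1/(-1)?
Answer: -84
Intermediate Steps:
Y = -2 (Y = 3*(-⅓) + 1*(-1) = -1 - 1 = -2)
n(F) = -9
H(I) = 8 (H(I) = -3*(-2) + 2 = 6 + 2 = 8)
s(-12) + n(4)*H(-16) = -12 - 9*8 = -12 - 72 = -84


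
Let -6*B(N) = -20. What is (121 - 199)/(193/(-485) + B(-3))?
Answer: -113490/4271 ≈ -26.572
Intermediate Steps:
B(N) = 10/3 (B(N) = -⅙*(-20) = 10/3)
(121 - 199)/(193/(-485) + B(-3)) = (121 - 199)/(193/(-485) + 10/3) = -78/(193*(-1/485) + 10/3) = -78/(-193/485 + 10/3) = -78/4271/1455 = -78*1455/4271 = -113490/4271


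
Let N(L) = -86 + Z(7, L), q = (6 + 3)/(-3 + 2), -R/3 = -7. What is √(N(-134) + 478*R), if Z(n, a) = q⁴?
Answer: 7*√337 ≈ 128.50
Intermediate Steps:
R = 21 (R = -3*(-7) = 21)
q = -9 (q = 9/(-1) = 9*(-1) = -9)
Z(n, a) = 6561 (Z(n, a) = (-9)⁴ = 6561)
N(L) = 6475 (N(L) = -86 + 6561 = 6475)
√(N(-134) + 478*R) = √(6475 + 478*21) = √(6475 + 10038) = √16513 = 7*√337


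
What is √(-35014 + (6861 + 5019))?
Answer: I*√23134 ≈ 152.1*I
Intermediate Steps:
√(-35014 + (6861 + 5019)) = √(-35014 + 11880) = √(-23134) = I*√23134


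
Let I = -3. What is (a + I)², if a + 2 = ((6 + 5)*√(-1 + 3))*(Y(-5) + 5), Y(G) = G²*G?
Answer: 3484825 + 13200*√2 ≈ 3.5035e+6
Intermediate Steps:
Y(G) = G³
a = -2 - 1320*√2 (a = -2 + ((6 + 5)*√(-1 + 3))*((-5)³ + 5) = -2 + (11*√2)*(-125 + 5) = -2 + (11*√2)*(-120) = -2 - 1320*√2 ≈ -1868.8)
(a + I)² = ((-2 - 1320*√2) - 3)² = (-5 - 1320*√2)²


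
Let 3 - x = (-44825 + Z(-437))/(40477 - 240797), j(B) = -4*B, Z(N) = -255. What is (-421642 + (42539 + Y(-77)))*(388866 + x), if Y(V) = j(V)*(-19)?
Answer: -749682472157875/5008 ≈ -1.4970e+11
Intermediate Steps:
Y(V) = 76*V (Y(V) = -4*V*(-19) = 76*V)
x = 13897/5008 (x = 3 - (-44825 - 255)/(40477 - 240797) = 3 - (-45080)/(-200320) = 3 - (-45080)*(-1)/200320 = 3 - 1*1127/5008 = 3 - 1127/5008 = 13897/5008 ≈ 2.7750)
(-421642 + (42539 + Y(-77)))*(388866 + x) = (-421642 + (42539 + 76*(-77)))*(388866 + 13897/5008) = (-421642 + (42539 - 5852))*(1947454825/5008) = (-421642 + 36687)*(1947454825/5008) = -384955*1947454825/5008 = -749682472157875/5008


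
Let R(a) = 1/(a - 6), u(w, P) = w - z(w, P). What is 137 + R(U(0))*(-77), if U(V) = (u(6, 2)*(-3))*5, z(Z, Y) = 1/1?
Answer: 11174/81 ≈ 137.95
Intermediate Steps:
z(Z, Y) = 1
u(w, P) = -1 + w (u(w, P) = w - 1*1 = w - 1 = -1 + w)
U(V) = -75 (U(V) = ((-1 + 6)*(-3))*5 = (5*(-3))*5 = -15*5 = -75)
R(a) = 1/(-6 + a)
137 + R(U(0))*(-77) = 137 - 77/(-6 - 75) = 137 - 77/(-81) = 137 - 1/81*(-77) = 137 + 77/81 = 11174/81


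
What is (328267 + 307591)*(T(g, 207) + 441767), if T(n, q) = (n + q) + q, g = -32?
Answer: 281143978842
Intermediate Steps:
T(n, q) = n + 2*q
(328267 + 307591)*(T(g, 207) + 441767) = (328267 + 307591)*((-32 + 2*207) + 441767) = 635858*((-32 + 414) + 441767) = 635858*(382 + 441767) = 635858*442149 = 281143978842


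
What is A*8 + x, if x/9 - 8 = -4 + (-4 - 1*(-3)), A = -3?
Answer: 3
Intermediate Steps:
x = 27 (x = 72 + 9*(-4 + (-4 - 1*(-3))) = 72 + 9*(-4 + (-4 + 3)) = 72 + 9*(-4 - 1) = 72 + 9*(-5) = 72 - 45 = 27)
A*8 + x = -3*8 + 27 = -24 + 27 = 3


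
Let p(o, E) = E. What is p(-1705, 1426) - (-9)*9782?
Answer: 89464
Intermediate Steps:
p(-1705, 1426) - (-9)*9782 = 1426 - (-9)*9782 = 1426 - 1*(-88038) = 1426 + 88038 = 89464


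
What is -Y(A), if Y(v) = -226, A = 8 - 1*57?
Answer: 226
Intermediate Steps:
A = -49 (A = 8 - 57 = -49)
-Y(A) = -1*(-226) = 226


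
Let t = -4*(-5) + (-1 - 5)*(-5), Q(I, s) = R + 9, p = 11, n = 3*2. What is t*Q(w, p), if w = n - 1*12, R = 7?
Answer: 800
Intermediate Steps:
n = 6
w = -6 (w = 6 - 1*12 = 6 - 12 = -6)
Q(I, s) = 16 (Q(I, s) = 7 + 9 = 16)
t = 50 (t = 20 - 6*(-5) = 20 + 30 = 50)
t*Q(w, p) = 50*16 = 800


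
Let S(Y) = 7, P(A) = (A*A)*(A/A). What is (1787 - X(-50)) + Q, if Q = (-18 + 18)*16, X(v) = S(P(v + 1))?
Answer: 1780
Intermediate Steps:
P(A) = A² (P(A) = A²*1 = A²)
X(v) = 7
Q = 0 (Q = 0*16 = 0)
(1787 - X(-50)) + Q = (1787 - 1*7) + 0 = (1787 - 7) + 0 = 1780 + 0 = 1780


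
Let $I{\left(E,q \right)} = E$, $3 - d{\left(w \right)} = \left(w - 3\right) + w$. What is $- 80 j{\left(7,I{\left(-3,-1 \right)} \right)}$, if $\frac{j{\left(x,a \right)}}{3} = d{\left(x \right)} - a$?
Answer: $1200$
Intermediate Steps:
$d{\left(w \right)} = 6 - 2 w$ ($d{\left(w \right)} = 3 - \left(\left(w - 3\right) + w\right) = 3 - \left(\left(-3 + w\right) + w\right) = 3 - \left(-3 + 2 w\right) = 6 - 2 w$)
$j{\left(x,a \right)} = 18 - 6 x - 3 a$ ($j{\left(x,a \right)} = 3 \left(\left(6 - 2 x\right) - a\right) = 3 \left(6 - a - 2 x\right) = 18 - 6 x - 3 a$)
$- 80 j{\left(7,I{\left(-3,-1 \right)} \right)} = - 80 \left(18 - 42 - -9\right) = - 80 \left(18 - 42 + 9\right) = \left(-80\right) \left(-15\right) = 1200$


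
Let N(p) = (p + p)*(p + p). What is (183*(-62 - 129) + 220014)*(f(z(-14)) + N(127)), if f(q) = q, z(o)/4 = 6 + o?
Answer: 11933473524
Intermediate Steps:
z(o) = 24 + 4*o (z(o) = 4*(6 + o) = 24 + 4*o)
N(p) = 4*p² (N(p) = (2*p)*(2*p) = 4*p²)
(183*(-62 - 129) + 220014)*(f(z(-14)) + N(127)) = (183*(-62 - 129) + 220014)*((24 + 4*(-14)) + 4*127²) = (183*(-191) + 220014)*((24 - 56) + 4*16129) = (-34953 + 220014)*(-32 + 64516) = 185061*64484 = 11933473524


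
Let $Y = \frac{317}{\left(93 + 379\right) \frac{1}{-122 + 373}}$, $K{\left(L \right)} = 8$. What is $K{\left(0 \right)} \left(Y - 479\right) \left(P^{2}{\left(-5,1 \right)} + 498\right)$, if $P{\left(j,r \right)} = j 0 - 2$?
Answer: $- \frac{73553542}{59} \approx -1.2467 \cdot 10^{6}$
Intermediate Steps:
$P{\left(j,r \right)} = -2$ ($P{\left(j,r \right)} = 0 - 2 = -2$)
$Y = \frac{79567}{472}$ ($Y = \frac{317}{472 \cdot \frac{1}{251}} = \frac{317}{\frac{472}{251}} = 317 \cdot \frac{251}{472} = \frac{79567}{472} \approx 168.57$)
$K{\left(0 \right)} \left(Y - 479\right) \left(P^{2}{\left(-5,1 \right)} + 498\right) = 8 \left(\frac{79567}{472} - 479\right) \left(\left(-2\right)^{2} + 498\right) = 8 \left(- \frac{146521 \left(4 + 498\right)}{472}\right) = 8 \left(\left(- \frac{146521}{472}\right) 502\right) = 8 \left(- \frac{36776771}{236}\right) = - \frac{73553542}{59}$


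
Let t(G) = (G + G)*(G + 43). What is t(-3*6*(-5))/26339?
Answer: 23940/26339 ≈ 0.90892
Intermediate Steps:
t(G) = 2*G*(43 + G) (t(G) = (2*G)*(43 + G) = 2*G*(43 + G))
t(-3*6*(-5))/26339 = (2*(-3*6*(-5))*(43 - 3*6*(-5)))/26339 = (2*(-18*(-5))*(43 - 18*(-5)))*(1/26339) = (2*90*(43 + 90))*(1/26339) = (2*90*133)*(1/26339) = 23940*(1/26339) = 23940/26339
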